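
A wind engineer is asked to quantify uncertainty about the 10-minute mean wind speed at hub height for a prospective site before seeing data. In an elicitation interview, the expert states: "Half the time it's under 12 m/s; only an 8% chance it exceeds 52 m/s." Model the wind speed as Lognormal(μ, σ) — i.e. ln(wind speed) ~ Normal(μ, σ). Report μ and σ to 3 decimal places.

If T ~ Lognormal(μ,σ) then ln T ~ Normal(μ,σ), so the p-quantile of ln T is μ + z_p·σ.
ln(12) = 2.485 and ln(52) = 3.951; z_{0.5} = 0, z_{0.92} = 1.405.
σ = (3.951 − 2.485)/(1.405 − (0)) = 1.044.
μ = 2.485 − (0)·1.044 = 2.485.

μ ≈ 2.485, σ ≈ 1.044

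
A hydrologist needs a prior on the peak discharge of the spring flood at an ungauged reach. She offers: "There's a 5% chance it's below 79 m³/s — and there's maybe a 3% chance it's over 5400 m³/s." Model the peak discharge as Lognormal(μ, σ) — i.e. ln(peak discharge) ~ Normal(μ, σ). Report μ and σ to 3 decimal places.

μ ≈ 6.340, σ ≈ 1.198

If T ~ Lognormal(μ,σ) then ln T ~ Normal(μ,σ), so the p-quantile of ln T is μ + z_p·σ.
ln(79) = 4.369 and ln(5400) = 8.594; z_{0.05} = -1.645, z_{0.97} = 1.881.
σ = (8.594 − 4.369)/(1.881 − (-1.645)) = 1.198.
μ = 4.369 − (-1.645)·1.198 = 6.340.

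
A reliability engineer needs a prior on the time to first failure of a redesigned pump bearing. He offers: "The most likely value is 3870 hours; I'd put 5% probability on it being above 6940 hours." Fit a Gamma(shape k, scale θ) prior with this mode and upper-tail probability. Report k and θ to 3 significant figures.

k ≈ 9.17, θ ≈ 474

Gamma(k,θ) with k>1 has mode (k−1)θ, so θ = 3870/(k−1).
Need P(X < 6940) = 0.95 with θ tied to k this way. Start at k = 2, θ = 3870: P(X<6940) ≈ 0.535.
Too low — raise k to concentrate. Iterating converges to k ≈ 9.17.
Then θ = 3870/(9.17−1) ≈ 474.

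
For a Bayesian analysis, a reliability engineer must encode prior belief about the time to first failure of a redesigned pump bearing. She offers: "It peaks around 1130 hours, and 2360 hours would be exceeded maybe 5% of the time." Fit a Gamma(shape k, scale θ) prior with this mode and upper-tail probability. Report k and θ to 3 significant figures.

Gamma(k,θ) with k>1 has mode (k−1)θ, so θ = 1130/(k−1).
Need P(X < 2360) = 0.95 with θ tied to k this way. Start at k = 2, θ = 1130: P(X<2360) ≈ 0.617.
Too low — raise k to concentrate. Iterating converges to k ≈ 6.09.
Then θ = 1130/(6.09−1) ≈ 222.

k ≈ 6.09, θ ≈ 222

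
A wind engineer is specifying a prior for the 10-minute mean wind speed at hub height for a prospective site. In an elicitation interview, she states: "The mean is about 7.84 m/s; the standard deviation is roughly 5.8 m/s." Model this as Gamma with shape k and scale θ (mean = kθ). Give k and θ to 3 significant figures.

For Gamma(k, scale θ): mean = kθ, variance = kθ², so CV = 1/√k.
CV = SD/mean = 5.8/7.84 = 0.7398, hence k = 1/CV² = 1.83.
Then θ = mean/k = 7.84/1.83 = 4.29.

k ≈ 1.83, θ ≈ 4.29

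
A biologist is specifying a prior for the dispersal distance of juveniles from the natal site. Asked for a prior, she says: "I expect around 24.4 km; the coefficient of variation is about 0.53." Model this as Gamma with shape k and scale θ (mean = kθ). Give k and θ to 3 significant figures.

k ≈ 3.56, θ ≈ 6.85

For Gamma(k, scale θ): mean = kθ, variance = kθ², so CV = 1/√k.
CV = 0.53, hence k = 1/CV² = 3.56.
Then θ = mean/k = 24.4/3.56 = 6.85.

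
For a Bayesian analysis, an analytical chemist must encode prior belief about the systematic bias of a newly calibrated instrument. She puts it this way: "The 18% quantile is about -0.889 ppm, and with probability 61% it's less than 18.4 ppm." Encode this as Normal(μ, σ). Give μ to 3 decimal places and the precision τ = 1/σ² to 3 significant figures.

μ = 13.890, τ = 0.00384

The p-quantile of Normal(μ,σ) is μ + z_p·σ, with z_{0.18} = -0.9154 and z_{0.61} = 0.2793.
Eliminate σ: μ = (z₂·x₁ − z₁·x₂)/(z₂ − z₁) = (0.2793·-0.889 − (-0.9154)·18.4)/1.195 = 13.890.
Then σ = (x₂ − x₁)/(z₂ − z₁) = (18.4 − -0.889)/1.195 = 16.146.
Precision τ = 1/σ² = 1/16.15² = 0.00384.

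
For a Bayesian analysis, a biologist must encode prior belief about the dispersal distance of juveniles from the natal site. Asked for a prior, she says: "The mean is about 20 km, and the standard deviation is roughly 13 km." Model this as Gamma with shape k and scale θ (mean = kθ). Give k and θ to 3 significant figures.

k ≈ 2.37, θ ≈ 8.45

For Gamma(k, scale θ): mean = kθ, variance = kθ², so CV = 1/√k.
CV = SD/mean = 13/20 = 0.65, hence k = 1/CV² = 2.37.
Then θ = mean/k = 20/2.37 = 8.45.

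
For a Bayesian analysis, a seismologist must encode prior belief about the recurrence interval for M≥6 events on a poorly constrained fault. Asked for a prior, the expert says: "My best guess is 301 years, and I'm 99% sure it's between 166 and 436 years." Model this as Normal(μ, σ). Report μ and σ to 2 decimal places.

μ = 301.00, σ = 52.41

A symmetric 99% interval runs μ ± z·σ with z = 2.576.
Half-width = 135, so σ = 135/2.576 = 52.41.
μ is the stated best guess, 301.00.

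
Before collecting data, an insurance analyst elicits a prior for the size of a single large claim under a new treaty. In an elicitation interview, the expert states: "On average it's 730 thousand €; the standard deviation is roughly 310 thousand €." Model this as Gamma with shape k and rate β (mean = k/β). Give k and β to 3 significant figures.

For Gamma(k, rate β): mean = k/β, variance = k/β², so CV = 1/√k.
CV = SD/mean = 310/730 = 0.4247, hence k = 1/CV² = 5.55.
Then β = k/mean = 5.55/730 = 0.0076.

k ≈ 5.55, β ≈ 0.0076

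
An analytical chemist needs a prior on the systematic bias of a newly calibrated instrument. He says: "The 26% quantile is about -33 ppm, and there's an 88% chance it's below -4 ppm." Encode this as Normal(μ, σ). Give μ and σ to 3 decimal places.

The p-quantile of Normal(μ,σ) is μ + z_p·σ, with z_{0.26} = -0.6433 and z_{0.88} = 1.175.
Eliminate σ: μ = (z₂·x₁ − z₁·x₂)/(z₂ − z₁) = (1.175·-33 − (-0.6433)·-4)/1.818 = -22.739.
Then σ = (x₂ − x₁)/(z₂ − z₁) = (-4 − -33)/1.818 = 15.949.

μ = -22.739, σ = 15.949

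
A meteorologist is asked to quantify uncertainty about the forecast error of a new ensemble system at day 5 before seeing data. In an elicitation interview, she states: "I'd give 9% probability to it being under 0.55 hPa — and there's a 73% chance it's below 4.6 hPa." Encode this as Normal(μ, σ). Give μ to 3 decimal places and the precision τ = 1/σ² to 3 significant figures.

μ = 3.330, τ = 0.233

The p-quantile of Normal(μ,σ) is μ + z_p·σ, with z_{0.09} = -1.341 and z_{0.73} = 0.6128.
Eliminate σ: μ = (z₂·x₁ − z₁·x₂)/(z₂ − z₁) = (0.6128·0.55 − (-1.341)·4.6)/1.954 = 3.330.
Then σ = (x₂ − x₁)/(z₂ − z₁) = (4.6 − 0.55)/1.954 = 2.073.
Precision τ = 1/σ² = 1/2.073² = 0.233.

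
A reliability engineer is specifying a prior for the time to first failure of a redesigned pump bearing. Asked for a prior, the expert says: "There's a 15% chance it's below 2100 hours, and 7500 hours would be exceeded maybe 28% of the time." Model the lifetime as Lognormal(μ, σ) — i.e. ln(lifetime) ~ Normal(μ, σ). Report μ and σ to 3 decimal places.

μ ≈ 8.464, σ ≈ 0.786

If T ~ Lognormal(μ,σ) then ln T ~ Normal(μ,σ), so the p-quantile of ln T is μ + z_p·σ.
ln(2100) = 7.65 and ln(7500) = 8.923; z_{0.15} = -1.036, z_{0.72} = 0.5828.
σ = (8.923 − 7.65)/(0.5828 − (-1.036)) = 0.786.
μ = 7.65 − (-1.036)·0.786 = 8.464.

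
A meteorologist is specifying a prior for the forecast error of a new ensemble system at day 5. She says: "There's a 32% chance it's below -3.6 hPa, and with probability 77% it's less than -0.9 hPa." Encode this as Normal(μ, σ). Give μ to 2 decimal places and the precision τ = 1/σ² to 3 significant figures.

μ = -2.55, τ = 0.2

For Normal(μ,σ), the p-quantile is μ + z_p·σ. Here z_{0.32} = -0.4677, z_{0.77} = 0.7388.
So -3.6 = μ − 0.4677σ and -0.9 = μ + 0.7388σ.
Subtracting: σ = (-0.9 − -3.6)/(0.7388 − (-0.4677)) = 2.24.
Then μ = -3.6 − (-0.4677)·2.24 = -2.55.
Precision τ = 1/σ² = 1/2.238² = 0.2.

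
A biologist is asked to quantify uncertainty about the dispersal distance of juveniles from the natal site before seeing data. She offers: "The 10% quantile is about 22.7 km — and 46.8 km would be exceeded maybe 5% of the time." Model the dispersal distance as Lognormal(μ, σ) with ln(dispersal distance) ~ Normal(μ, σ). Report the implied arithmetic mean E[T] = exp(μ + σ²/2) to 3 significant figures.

If T ~ Lognormal(μ,σ) then ln T ~ Normal(μ,σ), so the p-quantile of ln T is μ + z_p·σ.
ln(22.7) = 3.122 and ln(46.8) = 3.846; z_{0.1} = -1.282, z_{0.95} = 1.645.
σ = (3.846 − 3.122)/(1.645 − (-1.282)) = 0.247.
μ = 3.122 − (-1.282)·0.247 = 3.439.
E[T] = exp(μ + σ²/2) = exp(3.439 + 0.0306) = 32.1 km.

E[T] ≈ 32.1 km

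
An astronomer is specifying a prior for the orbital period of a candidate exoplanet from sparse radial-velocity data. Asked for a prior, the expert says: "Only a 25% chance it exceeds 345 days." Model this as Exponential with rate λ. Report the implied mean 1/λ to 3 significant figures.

P(T > 345.0) = e^(−λ·345.0) = 0.25, so λ = −ln(0.25)/345.0 = 0.00402.
Mean = 1/λ = 249 days.

mean ≈ 249 days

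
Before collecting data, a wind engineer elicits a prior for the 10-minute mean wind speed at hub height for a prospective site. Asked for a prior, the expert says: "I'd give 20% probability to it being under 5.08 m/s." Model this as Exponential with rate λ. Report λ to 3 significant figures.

λ ≈ 0.0439

P(T < 5.08) = 1 − e^(−λ·5.08) = 0.2, so λ = −ln(1−0.2)/5.08 = −ln(0.8)/5.08 = 0.0439.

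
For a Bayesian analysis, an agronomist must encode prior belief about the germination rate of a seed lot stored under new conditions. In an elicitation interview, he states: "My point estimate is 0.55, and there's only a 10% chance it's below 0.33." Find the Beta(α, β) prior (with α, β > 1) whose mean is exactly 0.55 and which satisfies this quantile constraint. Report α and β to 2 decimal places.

With mean 0.55 fixed, write α = 0.55s, β = 0.45s where s = α+β.
Need P(θ < 0.33) = 0.1 under Beta(0.55s, 0.45s). Normal approximation: (q−m)/√(m(1−m)/s) ≈ z_{0.1} = -1.28, so s ≈ 0.55·0.45·(-1.28)²/(0.33−0.55)² = 8.4.
At s = 8.4: P(θ<0.33) ≈ 0.098. Adjusting to match 0.1 gives s ≈ 8.25.
So α = 0.55·8.25 ≈ 4.54, β = 0.45·8.25 ≈ 3.71.

α ≈ 4.54, β ≈ 3.71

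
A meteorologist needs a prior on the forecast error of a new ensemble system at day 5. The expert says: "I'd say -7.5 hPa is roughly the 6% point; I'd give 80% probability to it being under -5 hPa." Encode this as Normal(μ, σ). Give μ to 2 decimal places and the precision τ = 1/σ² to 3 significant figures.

For Normal(μ,σ), the p-quantile is μ + z_p·σ. Here z_{0.06} = -1.555, z_{0.8} = 0.8416.
So -7.5 = μ − 1.555σ and -5 = μ + 0.8416σ.
Subtracting: σ = (-5 − -7.5)/(0.8416 − (-1.555)) = 1.04.
Then μ = -7.5 − (-1.555)·1.04 = -5.88.
Precision τ = 1/σ² = 1/1.043² = 0.919.

μ = -5.88, τ = 0.919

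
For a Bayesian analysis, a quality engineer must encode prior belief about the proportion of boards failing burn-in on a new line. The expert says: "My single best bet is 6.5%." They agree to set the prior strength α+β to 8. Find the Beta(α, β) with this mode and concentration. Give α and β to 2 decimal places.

For α,β > 1 the Beta mode is (α−1)/(α+β−2). With α+β = 8, the mode is (α−1)/6.
Set (α−1)/6 = 0.065 → α = 1 + 0.065·6 = 1.39.
β = 8 − α = 6.61.

α = 1.39, β = 6.61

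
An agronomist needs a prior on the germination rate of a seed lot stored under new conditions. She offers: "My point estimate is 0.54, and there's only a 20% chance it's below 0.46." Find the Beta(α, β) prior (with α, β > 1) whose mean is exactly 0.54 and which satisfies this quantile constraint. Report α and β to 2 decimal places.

α ≈ 14.82, β ≈ 12.62

With mean 0.54 fixed, write α = 0.54s, β = 0.46s where s = α+β.
Need P(θ < 0.46) = 0.2 under Beta(0.54s, 0.46s). Normal approximation: (q−m)/√(m(1−m)/s) ≈ z_{0.2} = -0.842, so s ≈ 0.54·0.46·(-0.842)²/(0.46−0.54)² = 27.5.
At s = 27.5: P(θ<0.46) ≈ 0.200. Adjusting to match 0.2 gives s ≈ 27.44.
So α = 0.54·27.44 ≈ 14.82, β = 0.46·27.44 ≈ 12.62.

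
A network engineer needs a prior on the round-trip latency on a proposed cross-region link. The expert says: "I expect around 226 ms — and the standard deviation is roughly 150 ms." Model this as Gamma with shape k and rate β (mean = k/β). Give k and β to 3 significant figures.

For Gamma(k, rate β): mean = k/β, variance = k/β², so CV = 1/√k.
CV = SD/mean = 150/226 = 0.6637, hence k = 1/CV² = 2.27.
Then β = k/mean = 2.27/226 = 0.01.

k ≈ 2.27, β ≈ 0.01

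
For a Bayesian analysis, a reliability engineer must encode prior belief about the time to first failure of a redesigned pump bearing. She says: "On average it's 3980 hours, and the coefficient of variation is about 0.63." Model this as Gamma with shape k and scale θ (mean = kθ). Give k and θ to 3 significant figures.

k ≈ 2.52, θ ≈ 1580

For Gamma(k, scale θ): mean = kθ, variance = kθ², so CV = 1/√k.
CV = 0.63, hence k = 1/CV² = 2.52.
Then θ = mean/k = 3980/2.52 = 1580.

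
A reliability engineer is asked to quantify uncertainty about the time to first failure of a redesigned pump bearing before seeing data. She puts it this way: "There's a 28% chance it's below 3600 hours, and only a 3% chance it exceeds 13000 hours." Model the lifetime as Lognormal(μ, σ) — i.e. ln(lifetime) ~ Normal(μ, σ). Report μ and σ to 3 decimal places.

μ ≈ 8.492, σ ≈ 0.521

If T ~ Lognormal(μ,σ) then ln T ~ Normal(μ,σ), so the p-quantile of ln T is μ + z_p·σ.
ln(3600) = 8.189 and ln(13000) = 9.473; z_{0.28} = -0.5828, z_{0.97} = 1.881.
σ = (9.473 − 8.189)/(1.881 − (-0.5828)) = 0.521.
μ = 8.189 − (-0.5828)·0.521 = 8.492.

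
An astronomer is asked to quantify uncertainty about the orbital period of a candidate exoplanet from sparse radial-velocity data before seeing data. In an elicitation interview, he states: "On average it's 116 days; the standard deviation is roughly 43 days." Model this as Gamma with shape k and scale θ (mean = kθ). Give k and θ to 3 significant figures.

k ≈ 7.28, θ ≈ 15.9

For Gamma(k, scale θ): mean = kθ, variance = kθ², so CV = 1/√k.
CV = SD/mean = 43/116 = 0.3707, hence k = 1/CV² = 7.28.
Then θ = mean/k = 116/7.28 = 15.9.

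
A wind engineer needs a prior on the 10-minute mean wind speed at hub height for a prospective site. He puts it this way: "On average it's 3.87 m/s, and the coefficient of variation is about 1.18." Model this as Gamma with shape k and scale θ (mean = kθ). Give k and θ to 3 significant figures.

For Gamma(k, scale θ): mean = kθ, variance = kθ², so CV = 1/√k.
CV = 1.18, hence k = 1/CV² = 0.718.
Then θ = mean/k = 3.87/0.718 = 5.39.

k ≈ 0.718, θ ≈ 5.39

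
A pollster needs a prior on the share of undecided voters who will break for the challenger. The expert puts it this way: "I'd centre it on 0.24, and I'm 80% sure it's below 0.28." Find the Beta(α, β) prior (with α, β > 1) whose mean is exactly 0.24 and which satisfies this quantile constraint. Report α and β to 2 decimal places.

α ≈ 18.69, β ≈ 59.17

With mean 0.24 fixed, write α = 0.24s, β = 0.76s where s = α+β.
Need P(θ < 0.28) = 0.8 under Beta(0.24s, 0.76s). Normal approximation: (q−m)/√(m(1−m)/s) ≈ z_{0.8} = 0.842, so s ≈ 0.24·0.76·(0.842)²/(0.28−0.24)² = 80.7.
At s = 80.7: P(θ<0.28) ≈ 0.804. Adjusting to match 0.8 gives s ≈ 77.86.
So α = 0.24·77.86 ≈ 18.69, β = 0.76·77.86 ≈ 59.17.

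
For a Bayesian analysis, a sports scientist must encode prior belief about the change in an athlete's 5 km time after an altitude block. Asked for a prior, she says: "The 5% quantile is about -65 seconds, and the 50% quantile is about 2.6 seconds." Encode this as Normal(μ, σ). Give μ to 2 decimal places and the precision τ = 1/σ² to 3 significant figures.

The p-quantile of Normal(μ,σ) is μ + z_p·σ, with z_{0.05} = -1.645 and z_{0.5} = 0.
Eliminate σ: μ = (z₂·x₁ − z₁·x₂)/(z₂ − z₁) = (0·-65 − (-1.645)·2.6)/1.645 = 2.60.
Then σ = (x₂ − x₁)/(z₂ − z₁) = (2.6 − -65)/1.645 = 41.10.
Precision τ = 1/σ² = 1/41.1² = 0.000592.

μ = 2.60, τ = 0.000592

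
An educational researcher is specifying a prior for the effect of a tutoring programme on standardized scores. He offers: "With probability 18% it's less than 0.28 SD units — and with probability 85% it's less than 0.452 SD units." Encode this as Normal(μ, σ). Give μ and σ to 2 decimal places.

μ = 0.36, σ = 0.09

For Normal(μ,σ), the p-quantile is μ + z_p·σ. Here z_{0.18} = -0.9154, z_{0.85} = 1.036.
So 0.28 = μ − 0.9154σ and 0.452 = μ + 1.036σ.
Subtracting: σ = (0.452 − 0.28)/(1.036 − (-0.9154)) = 0.09.
Then μ = 0.28 − (-0.9154)·0.09 = 0.36.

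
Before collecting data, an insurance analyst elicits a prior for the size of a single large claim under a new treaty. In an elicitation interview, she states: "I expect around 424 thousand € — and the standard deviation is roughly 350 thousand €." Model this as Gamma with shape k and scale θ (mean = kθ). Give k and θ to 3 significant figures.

For Gamma(k, scale θ): mean = kθ, variance = kθ², so CV = 1/√k.
CV = SD/mean = 350/424 = 0.8255, hence k = 1/CV² = 1.47.
Then θ = mean/k = 424/1.47 = 289.

k ≈ 1.47, θ ≈ 289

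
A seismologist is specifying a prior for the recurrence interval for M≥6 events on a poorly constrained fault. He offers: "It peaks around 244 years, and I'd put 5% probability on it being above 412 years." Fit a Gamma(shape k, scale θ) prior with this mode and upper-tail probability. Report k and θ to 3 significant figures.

k ≈ 11.2, θ ≈ 24

Gamma(k,θ) with k>1 has mode (k−1)θ, so θ = 244/(k−1).
Need P(X < 412) = 0.95 with θ tied to k this way. Start at k = 2, θ = 244: P(X<412) ≈ 0.503.
Too low — raise k to concentrate. Iterating converges to k ≈ 11.2.
Then θ = 244/(11.2−1) ≈ 24.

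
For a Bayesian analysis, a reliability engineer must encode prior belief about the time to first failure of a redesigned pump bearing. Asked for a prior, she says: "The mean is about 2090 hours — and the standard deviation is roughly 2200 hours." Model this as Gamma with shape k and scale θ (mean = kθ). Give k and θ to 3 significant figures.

For Gamma(k, scale θ): mean = kθ, variance = kθ², so CV = 1/√k.
CV = SD/mean = 2200/2090 = 1.053, hence k = 1/CV² = 0.902.
Then θ = mean/k = 2090/0.902 = 2320.

k ≈ 0.902, θ ≈ 2320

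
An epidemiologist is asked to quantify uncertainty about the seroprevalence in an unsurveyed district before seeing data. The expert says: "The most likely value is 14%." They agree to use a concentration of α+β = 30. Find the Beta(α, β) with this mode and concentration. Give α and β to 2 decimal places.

α = 4.92, β = 25.08

For α,β > 1 the Beta mode is (α−1)/(α+β−2). With α+β = 30, the mode is (α−1)/28.
Set (α−1)/28 = 0.14 → α = 1 + 0.14·28 = 4.92.
β = 30 − α = 25.08.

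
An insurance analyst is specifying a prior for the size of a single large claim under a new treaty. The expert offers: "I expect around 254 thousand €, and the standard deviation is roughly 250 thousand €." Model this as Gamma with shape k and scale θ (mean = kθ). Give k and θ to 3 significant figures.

k ≈ 1.03, θ ≈ 246

For Gamma(k, scale θ): mean = kθ, variance = kθ², so CV = 1/√k.
CV = SD/mean = 250/254 = 0.9843, hence k = 1/CV² = 1.03.
Then θ = mean/k = 254/1.03 = 246.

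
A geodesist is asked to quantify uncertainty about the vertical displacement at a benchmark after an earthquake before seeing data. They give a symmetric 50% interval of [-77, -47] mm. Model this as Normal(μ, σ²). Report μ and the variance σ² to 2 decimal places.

A symmetric 50% interval runs μ ± z·σ with z = 0.6745.
Half-width = 15, so σ = 15/0.6745 = 22.239 and σ² = 494.57.
μ is the interval midpoint, -62.00.

μ = -62.00, σ² = 494.57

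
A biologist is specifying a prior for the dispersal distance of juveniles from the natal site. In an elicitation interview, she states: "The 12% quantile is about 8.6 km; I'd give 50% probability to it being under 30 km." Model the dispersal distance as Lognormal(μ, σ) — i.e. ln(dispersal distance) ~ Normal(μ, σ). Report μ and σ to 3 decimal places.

If T ~ Lognormal(μ,σ) then ln T ~ Normal(μ,σ), so the p-quantile of ln T is μ + z_p·σ.
ln(8.6) = 2.152 and ln(30) = 3.401; z_{0.12} = -1.175, z_{0.5} = 0.
σ = (3.401 − 2.152)/(0 − (-1.175)) = 1.063.
μ = 2.152 − (-1.175)·1.063 = 3.401.

μ ≈ 3.401, σ ≈ 1.063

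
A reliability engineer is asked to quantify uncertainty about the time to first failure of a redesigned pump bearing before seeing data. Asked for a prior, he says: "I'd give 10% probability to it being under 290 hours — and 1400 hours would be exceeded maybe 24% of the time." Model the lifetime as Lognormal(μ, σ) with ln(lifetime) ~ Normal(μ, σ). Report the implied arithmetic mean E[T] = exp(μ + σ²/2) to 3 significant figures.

E[T] ≈ 1090 hours

If T ~ Lognormal(μ,σ) then ln T ~ Normal(μ,σ), so the p-quantile of ln T is μ + z_p·σ.
ln(290) = 5.67 and ln(1400) = 7.244; z_{0.1} = -1.282, z_{0.76} = 0.7063.
σ = (7.244 − 5.67)/(0.7063 − (-1.282)) = 0.792.
μ = 5.67 − (-1.282)·0.792 = 6.685.
E[T] = exp(μ + σ²/2) = exp(6.685 + 0.3136) = 1090 hours.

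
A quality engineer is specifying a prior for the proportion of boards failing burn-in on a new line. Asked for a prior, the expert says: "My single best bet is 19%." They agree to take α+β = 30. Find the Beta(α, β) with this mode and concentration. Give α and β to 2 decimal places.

For α,β > 1 the Beta mode is (α−1)/(α+β−2). With α+β = 30, the mode is (α−1)/28.
Set (α−1)/28 = 0.19 → α = 1 + 0.19·28 = 6.32.
β = 30 − α = 23.68.

α = 6.32, β = 23.68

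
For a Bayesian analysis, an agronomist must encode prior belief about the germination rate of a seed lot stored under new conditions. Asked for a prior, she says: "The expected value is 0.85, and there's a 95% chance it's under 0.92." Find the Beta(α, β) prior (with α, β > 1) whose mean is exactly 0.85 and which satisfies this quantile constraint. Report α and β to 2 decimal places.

α ≈ 47.77, β ≈ 8.43

With mean 0.85 fixed, write α = 0.85s, β = 0.15s where s = α+β.
Need P(θ < 0.92) = 0.95 under Beta(0.85s, 0.15s). Normal approximation: (q−m)/√(m(1−m)/s) ≈ z_{0.95} = 1.64, so s ≈ 0.85·0.15·(1.64)²/(0.92−0.85)² = 70.4.
At s = 70.4: P(θ<0.92) ≈ 0.969. Adjusting to match 0.95 gives s ≈ 56.20.
So α = 0.85·56.20 ≈ 47.77, β = 0.15·56.20 ≈ 8.43.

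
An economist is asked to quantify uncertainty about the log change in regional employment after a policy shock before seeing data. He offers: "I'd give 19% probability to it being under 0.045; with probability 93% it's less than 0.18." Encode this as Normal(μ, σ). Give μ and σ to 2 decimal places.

μ = 0.10, σ = 0.06

The p-quantile of Normal(μ,σ) is μ + z_p·σ, with z_{0.19} = -0.8779 and z_{0.93} = 1.476.
Eliminate σ: μ = (z₂·x₁ − z₁·x₂)/(z₂ − z₁) = (1.476·0.045 − (-0.8779)·0.18)/2.354 = 0.10.
Then σ = (x₂ − x₁)/(z₂ − z₁) = (0.18 − 0.045)/2.354 = 0.06.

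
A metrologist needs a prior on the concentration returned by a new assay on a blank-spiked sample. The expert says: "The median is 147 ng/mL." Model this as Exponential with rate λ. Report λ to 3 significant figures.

λ ≈ 0.00472

Exponential median = ln 2 / λ, so λ = ln 2 / 147.0 = 0.00472.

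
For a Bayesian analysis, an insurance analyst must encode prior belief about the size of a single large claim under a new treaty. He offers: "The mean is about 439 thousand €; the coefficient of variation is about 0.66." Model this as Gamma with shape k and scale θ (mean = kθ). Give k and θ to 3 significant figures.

For Gamma(k, scale θ): mean = kθ, variance = kθ², so CV = 1/√k.
CV = 0.66, hence k = 1/CV² = 2.3.
Then θ = mean/k = 439/2.3 = 191.

k ≈ 2.3, θ ≈ 191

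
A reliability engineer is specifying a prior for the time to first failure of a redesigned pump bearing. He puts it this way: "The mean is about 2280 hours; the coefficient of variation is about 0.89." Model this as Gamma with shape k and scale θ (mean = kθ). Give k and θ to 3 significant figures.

k ≈ 1.26, θ ≈ 1810

For Gamma(k, scale θ): mean = kθ, variance = kθ², so CV = 1/√k.
CV = 0.89, hence k = 1/CV² = 1.26.
Then θ = mean/k = 2280/1.26 = 1810.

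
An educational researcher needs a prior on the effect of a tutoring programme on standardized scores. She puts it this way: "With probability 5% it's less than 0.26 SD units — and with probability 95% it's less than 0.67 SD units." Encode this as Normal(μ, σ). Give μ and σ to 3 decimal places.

μ = 0.465, σ = 0.125

For Normal(μ,σ), the p-quantile is μ + z_p·σ. Here z_{0.05} = -1.645, z_{0.95} = 1.645.
So 0.26 = μ − 1.645σ and 0.67 = μ + 1.645σ.
Subtracting: σ = (0.67 − 0.26)/(1.645 − (-1.645)) = 0.125.
Then μ = 0.26 − (-1.645)·0.125 = 0.465.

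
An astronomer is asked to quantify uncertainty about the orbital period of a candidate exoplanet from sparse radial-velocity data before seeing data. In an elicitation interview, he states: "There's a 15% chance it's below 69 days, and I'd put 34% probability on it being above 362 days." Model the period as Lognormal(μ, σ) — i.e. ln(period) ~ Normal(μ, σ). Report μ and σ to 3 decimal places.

If T ~ Lognormal(μ,σ) then ln T ~ Normal(μ,σ), so the p-quantile of ln T is μ + z_p·σ.
ln(69) = 4.234 and ln(362) = 5.892; z_{0.15} = -1.036, z_{0.66} = 0.4125.
σ = (5.892 − 4.234)/(0.4125 − (-1.036)) = 1.144.
μ = 4.234 − (-1.036)·1.144 = 5.420.

μ ≈ 5.420, σ ≈ 1.144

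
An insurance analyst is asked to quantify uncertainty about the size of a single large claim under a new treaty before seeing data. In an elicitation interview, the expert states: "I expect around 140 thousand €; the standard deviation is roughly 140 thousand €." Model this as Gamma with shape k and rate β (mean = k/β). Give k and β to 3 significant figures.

For Gamma(k, rate β): mean = k/β, variance = k/β², so CV = 1/√k.
CV = SD/mean = 140/140 = 1, hence k = 1/CV² = 1.
Then β = k/mean = 1/140 = 0.00714.

k ≈ 1, β ≈ 0.00714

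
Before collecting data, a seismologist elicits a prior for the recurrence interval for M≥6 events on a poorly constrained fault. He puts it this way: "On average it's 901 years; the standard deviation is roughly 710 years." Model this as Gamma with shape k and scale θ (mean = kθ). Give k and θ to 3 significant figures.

k ≈ 1.61, θ ≈ 559

For Gamma(k, scale θ): mean = kθ, variance = kθ², so CV = 1/√k.
CV = SD/mean = 710/901 = 0.788, hence k = 1/CV² = 1.61.
Then θ = mean/k = 901/1.61 = 559.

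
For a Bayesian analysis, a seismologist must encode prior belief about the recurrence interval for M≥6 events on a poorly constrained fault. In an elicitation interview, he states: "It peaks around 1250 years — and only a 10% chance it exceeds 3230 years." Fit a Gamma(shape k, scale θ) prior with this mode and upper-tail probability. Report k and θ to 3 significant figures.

k ≈ 3.13, θ ≈ 587

Gamma(k,θ) with k>1 has mode (k−1)θ, so θ = 1250/(k−1).
Need P(X < 3230) = 0.9 with θ tied to k this way. Start at k = 2, θ = 1250: P(X<3230) ≈ 0.730.
Too low — raise k to concentrate. Iterating converges to k ≈ 3.13.
Then θ = 1250/(3.13−1) ≈ 587.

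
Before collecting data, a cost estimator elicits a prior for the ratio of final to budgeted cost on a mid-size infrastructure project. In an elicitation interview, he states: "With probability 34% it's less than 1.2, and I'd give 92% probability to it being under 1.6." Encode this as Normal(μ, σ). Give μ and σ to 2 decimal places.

μ = 1.29, σ = 0.22

For Normal(μ,σ), the p-quantile is μ + z_p·σ. Here z_{0.34} = -0.4125, z_{0.92} = 1.405.
So 1.2 = μ − 0.4125σ and 1.6 = μ + 1.405σ.
Subtracting: σ = (1.6 − 1.2)/(1.405 − (-0.4125)) = 0.22.
Then μ = 1.2 − (-0.4125)·0.22 = 1.29.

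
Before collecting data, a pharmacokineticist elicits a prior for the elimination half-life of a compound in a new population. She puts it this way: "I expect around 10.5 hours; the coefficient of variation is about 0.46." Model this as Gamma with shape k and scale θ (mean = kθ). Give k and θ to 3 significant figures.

k ≈ 4.73, θ ≈ 2.22

For Gamma(k, scale θ): mean = kθ, variance = kθ², so CV = 1/√k.
CV = 0.46, hence k = 1/CV² = 4.73.
Then θ = mean/k = 10.5/4.73 = 2.22.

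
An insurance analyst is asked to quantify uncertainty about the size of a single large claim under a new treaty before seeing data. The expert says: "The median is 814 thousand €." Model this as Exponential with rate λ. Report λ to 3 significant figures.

Exponential median = ln 2 / λ, so λ = ln 2 / 814.0 = 0.000852.

λ ≈ 0.000852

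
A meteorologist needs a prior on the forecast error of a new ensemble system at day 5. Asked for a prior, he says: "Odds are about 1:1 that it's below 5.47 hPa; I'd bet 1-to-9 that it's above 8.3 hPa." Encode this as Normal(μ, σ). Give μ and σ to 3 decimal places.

μ = 5.470, σ = 2.208

For Normal(μ,σ), the p-quantile is μ + z_p·σ. Here z_{0.5} = 0, z_{0.9} = 1.282.
So 5.47 = μ + 0σ and 8.3 = μ + 1.282σ.
Subtracting: σ = (8.3 − 5.47)/(1.282 − (0)) = 2.208.
Then μ = 5.47 − (0)·2.208 = 5.470.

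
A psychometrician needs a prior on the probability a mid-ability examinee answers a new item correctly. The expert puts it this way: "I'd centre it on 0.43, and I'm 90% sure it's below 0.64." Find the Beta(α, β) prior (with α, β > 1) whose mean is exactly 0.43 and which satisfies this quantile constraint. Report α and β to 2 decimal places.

With mean 0.43 fixed, write α = 0.43s, β = 0.57s where s = α+β.
Need P(θ < 0.64) = 0.9 under Beta(0.43s, 0.57s). Normal approximation: (q−m)/√(m(1−m)/s) ≈ z_{0.9} = 1.28, so s ≈ 0.43·0.57·(1.28)²/(0.64−0.43)² = 9.1.
At s = 9.1: P(θ<0.64) ≈ 0.901. Adjusting to match 0.9 gives s ≈ 9.08.
So α = 0.43·9.08 ≈ 3.90, β = 0.57·9.08 ≈ 5.17.

α ≈ 3.90, β ≈ 5.17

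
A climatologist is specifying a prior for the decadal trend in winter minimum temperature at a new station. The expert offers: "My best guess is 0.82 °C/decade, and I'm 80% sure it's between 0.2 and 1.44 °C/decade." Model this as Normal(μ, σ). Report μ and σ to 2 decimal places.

A symmetric 80% interval runs μ ± z·σ with z = 1.282.
Half-width = 0.62, so σ = 0.62/1.282 = 0.48.
μ is the stated best guess, 0.82.

μ = 0.82, σ = 0.48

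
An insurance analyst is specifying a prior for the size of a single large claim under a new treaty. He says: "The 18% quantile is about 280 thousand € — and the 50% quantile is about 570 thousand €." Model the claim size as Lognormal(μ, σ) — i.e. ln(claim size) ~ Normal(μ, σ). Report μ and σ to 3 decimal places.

If T ~ Lognormal(μ,σ) then ln T ~ Normal(μ,σ), so the p-quantile of ln T is μ + z_p·σ.
ln(280) = 5.635 and ln(570) = 6.346; z_{0.18} = -0.9154, z_{0.5} = 0.
σ = (6.346 − 5.635)/(0 − (-0.9154)) = 0.777.
μ = 5.635 − (-0.9154)·0.777 = 6.346.

μ ≈ 6.346, σ ≈ 0.777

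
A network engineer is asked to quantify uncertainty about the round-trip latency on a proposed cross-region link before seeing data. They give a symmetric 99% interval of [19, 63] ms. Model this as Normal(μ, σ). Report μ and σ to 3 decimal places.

A symmetric 99% interval runs μ ± z·σ with z = 2.576.
Half-width = 22, so σ = 22/2.576 = 8.541.
μ is the interval midpoint, 41.000.

μ = 41.000, σ = 8.541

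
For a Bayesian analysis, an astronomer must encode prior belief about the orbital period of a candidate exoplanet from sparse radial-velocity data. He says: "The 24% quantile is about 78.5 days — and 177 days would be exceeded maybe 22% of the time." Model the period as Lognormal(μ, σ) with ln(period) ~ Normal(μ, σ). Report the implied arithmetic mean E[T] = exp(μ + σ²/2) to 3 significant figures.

If T ~ Lognormal(μ,σ) then ln T ~ Normal(μ,σ), so the p-quantile of ln T is μ + z_p·σ.
ln(78.5) = 4.363 and ln(177) = 5.176; z_{0.24} = -0.7063, z_{0.78} = 0.7722.
σ = (5.176 − 4.363)/(0.7722 − (-0.7063)) = 0.550.
μ = 4.363 − (-0.7063)·0.550 = 4.752.
E[T] = exp(μ + σ²/2) = exp(4.752 + 0.1512) = 135 days.

E[T] ≈ 135 days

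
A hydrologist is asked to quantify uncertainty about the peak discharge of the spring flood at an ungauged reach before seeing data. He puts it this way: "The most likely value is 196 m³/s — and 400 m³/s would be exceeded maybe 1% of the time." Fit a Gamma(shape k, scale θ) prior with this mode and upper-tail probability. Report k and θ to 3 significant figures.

Gamma(k,θ) with k>1 has mode (k−1)θ, so θ = 196/(k−1).
Need P(X < 400) = 0.99 with θ tied to k this way. Start at k = 2, θ = 196: P(X<400) ≈ 0.605.
Too low — raise k to concentrate. Iterating converges to k ≈ 10.6.
Then θ = 196/(10.6−1) ≈ 20.4.

k ≈ 10.6, θ ≈ 20.4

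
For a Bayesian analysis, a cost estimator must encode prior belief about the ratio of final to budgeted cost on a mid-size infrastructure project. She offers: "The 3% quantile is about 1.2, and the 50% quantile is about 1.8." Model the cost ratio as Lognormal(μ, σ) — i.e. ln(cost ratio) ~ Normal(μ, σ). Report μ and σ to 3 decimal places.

μ ≈ 0.588, σ ≈ 0.216

If T ~ Lognormal(μ,σ) then ln T ~ Normal(μ,σ), so the p-quantile of ln T is μ + z_p·σ.
ln(1.2) = 0.1823 and ln(1.8) = 0.5878; z_{0.03} = -1.881, z_{0.5} = 0.
σ = (0.5878 − 0.1823)/(0 − (-1.881)) = 0.216.
μ = 0.1823 − (-1.881)·0.216 = 0.588.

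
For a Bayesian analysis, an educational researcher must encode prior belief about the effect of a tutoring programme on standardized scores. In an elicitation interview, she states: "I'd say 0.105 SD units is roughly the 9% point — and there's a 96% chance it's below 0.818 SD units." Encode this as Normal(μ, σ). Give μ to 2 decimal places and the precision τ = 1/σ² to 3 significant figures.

μ = 0.41, τ = 18.8

The p-quantile of Normal(μ,σ) is μ + z_p·σ, with z_{0.09} = -1.341 and z_{0.96} = 1.751.
Eliminate σ: μ = (z₂·x₁ − z₁·x₂)/(z₂ − z₁) = (1.751·0.105 − (-1.341)·0.818)/3.091 = 0.41.
Then σ = (x₂ − x₁)/(z₂ − z₁) = (0.818 − 0.105)/3.091 = 0.23.
Precision τ = 1/σ² = 1/0.2306² = 18.8.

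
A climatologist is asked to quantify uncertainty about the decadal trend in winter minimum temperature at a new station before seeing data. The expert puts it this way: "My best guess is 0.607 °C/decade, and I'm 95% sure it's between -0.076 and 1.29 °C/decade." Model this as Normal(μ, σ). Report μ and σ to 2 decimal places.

A symmetric 95% interval runs μ ± z·σ with z = 1.96.
Half-width = 0.683, so σ = 0.683/1.96 = 0.35.
μ is the stated best guess, 0.61.

μ = 0.61, σ = 0.35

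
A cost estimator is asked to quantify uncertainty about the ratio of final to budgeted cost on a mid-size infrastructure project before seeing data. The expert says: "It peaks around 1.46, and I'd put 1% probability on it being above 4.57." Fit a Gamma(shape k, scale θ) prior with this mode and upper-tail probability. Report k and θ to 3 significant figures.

k ≈ 4.42, θ ≈ 0.427

Gamma(k,θ) with k>1 has mode (k−1)θ, so θ = 1.46/(k−1).
Need P(X < 4.57) = 0.99 with θ tied to k this way. Start at k = 2, θ = 1.46: P(X<4.57) ≈ 0.819.
Too low — raise k to concentrate. Iterating converges to k ≈ 4.42.
Then θ = 1.46/(4.42−1) ≈ 0.427.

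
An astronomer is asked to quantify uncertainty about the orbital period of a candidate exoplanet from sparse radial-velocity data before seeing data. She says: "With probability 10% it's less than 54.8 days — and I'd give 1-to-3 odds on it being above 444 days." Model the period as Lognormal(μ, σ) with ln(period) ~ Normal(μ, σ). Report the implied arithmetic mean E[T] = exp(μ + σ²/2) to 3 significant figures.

E[T] ≈ 382 days

If T ~ Lognormal(μ,σ) then ln T ~ Normal(μ,σ), so the p-quantile of ln T is μ + z_p·σ.
ln(54.8) = 4.004 and ln(444) = 6.096; z_{0.1} = -1.282, z_{0.75} = 0.6745.
σ = (6.096 − 4.004)/(0.6745 − (-1.282)) = 1.070.
μ = 4.004 − (-1.282)·1.070 = 5.374.
E[T] = exp(μ + σ²/2) = exp(5.374 + 0.5720) = 382 days.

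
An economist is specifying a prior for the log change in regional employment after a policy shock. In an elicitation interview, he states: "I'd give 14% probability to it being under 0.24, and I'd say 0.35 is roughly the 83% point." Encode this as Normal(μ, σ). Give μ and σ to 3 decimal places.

For Normal(μ,σ), the p-quantile is μ + z_p·σ. Here z_{0.14} = -1.08, z_{0.83} = 0.9542.
So 0.24 = μ − 1.08σ and 0.35 = μ + 0.9542σ.
Subtracting: σ = (0.35 − 0.24)/(0.9542 − (-1.08)) = 0.054.
Then μ = 0.24 − (-1.08)·0.054 = 0.298.

μ = 0.298, σ = 0.054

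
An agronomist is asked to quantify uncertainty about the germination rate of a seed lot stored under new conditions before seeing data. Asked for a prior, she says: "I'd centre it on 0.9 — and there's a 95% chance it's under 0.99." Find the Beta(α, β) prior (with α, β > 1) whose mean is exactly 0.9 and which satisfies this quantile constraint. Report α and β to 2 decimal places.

α ≈ 11.74, β ≈ 1.30

With mean 0.9 fixed, write α = 0.9s, β = 0.1s where s = α+β.
Need P(θ < 0.99) = 0.95 under Beta(0.9s, 0.1s). Normal approximation: (q−m)/√(m(1−m)/s) ≈ z_{0.95} = 1.64, so s ≈ 0.9·0.1·(1.64)²/(0.99−0.9)² = 30.1.
At s = 30.1: P(θ<0.99) ≈ 0.997. Adjusting to match 0.95 gives s ≈ 13.05.
So α = 0.9·13.05 ≈ 11.74, β = 0.1·13.05 ≈ 1.30.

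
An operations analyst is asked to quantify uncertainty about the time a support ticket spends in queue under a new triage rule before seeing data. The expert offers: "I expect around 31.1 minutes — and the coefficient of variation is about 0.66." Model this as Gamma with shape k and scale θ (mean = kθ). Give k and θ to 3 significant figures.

k ≈ 2.3, θ ≈ 13.5

For Gamma(k, scale θ): mean = kθ, variance = kθ², so CV = 1/√k.
CV = 0.66, hence k = 1/CV² = 2.3.
Then θ = mean/k = 31.1/2.3 = 13.5.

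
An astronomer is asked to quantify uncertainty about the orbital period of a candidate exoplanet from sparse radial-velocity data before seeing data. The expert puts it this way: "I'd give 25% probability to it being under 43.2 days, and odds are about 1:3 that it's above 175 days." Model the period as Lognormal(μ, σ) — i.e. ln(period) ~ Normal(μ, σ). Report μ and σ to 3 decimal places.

μ ≈ 4.465, σ ≈ 1.037

If T ~ Lognormal(μ,σ) then ln T ~ Normal(μ,σ), so the p-quantile of ln T is μ + z_p·σ.
ln(43.2) = 3.766 and ln(175) = 5.165; z_{0.25} = -0.6745, z_{0.75} = 0.6745.
σ = (5.165 − 3.766)/(0.6745 − (-0.6745)) = 1.037.
μ = 3.766 − (-0.6745)·1.037 = 4.465.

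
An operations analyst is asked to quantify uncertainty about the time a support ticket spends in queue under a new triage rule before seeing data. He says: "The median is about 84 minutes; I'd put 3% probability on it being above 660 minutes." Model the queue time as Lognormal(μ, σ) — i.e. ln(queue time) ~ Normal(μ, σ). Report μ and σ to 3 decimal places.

μ ≈ 4.431, σ ≈ 1.096

If T ~ Lognormal(μ,σ) then ln T ~ Normal(μ,σ), so the p-quantile of ln T is μ + z_p·σ.
ln(84) = 4.431 and ln(660) = 6.492; z_{0.5} = 0, z_{0.97} = 1.881.
σ = (6.492 − 4.431)/(1.881 − (0)) = 1.096.
μ = 4.431 − (0)·1.096 = 4.431.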